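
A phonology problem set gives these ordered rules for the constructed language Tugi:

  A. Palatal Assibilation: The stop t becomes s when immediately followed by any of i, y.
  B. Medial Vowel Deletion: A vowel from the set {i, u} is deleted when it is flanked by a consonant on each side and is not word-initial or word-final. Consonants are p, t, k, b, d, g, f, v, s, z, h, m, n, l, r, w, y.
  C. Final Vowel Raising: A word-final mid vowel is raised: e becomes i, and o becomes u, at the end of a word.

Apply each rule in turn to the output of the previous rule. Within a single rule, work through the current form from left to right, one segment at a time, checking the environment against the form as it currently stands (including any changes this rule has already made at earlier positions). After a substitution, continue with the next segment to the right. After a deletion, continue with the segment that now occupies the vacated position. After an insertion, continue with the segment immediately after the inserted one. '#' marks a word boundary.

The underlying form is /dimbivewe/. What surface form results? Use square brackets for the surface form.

A Palatal Assibilation: no change — [dimbivewe]
B Medial Vowel Deletion: [dimbivewe] → [dmbvewe]
C Final Vowel Raising: [dmbvewe] → [dmbvewi]

[dmbvewi]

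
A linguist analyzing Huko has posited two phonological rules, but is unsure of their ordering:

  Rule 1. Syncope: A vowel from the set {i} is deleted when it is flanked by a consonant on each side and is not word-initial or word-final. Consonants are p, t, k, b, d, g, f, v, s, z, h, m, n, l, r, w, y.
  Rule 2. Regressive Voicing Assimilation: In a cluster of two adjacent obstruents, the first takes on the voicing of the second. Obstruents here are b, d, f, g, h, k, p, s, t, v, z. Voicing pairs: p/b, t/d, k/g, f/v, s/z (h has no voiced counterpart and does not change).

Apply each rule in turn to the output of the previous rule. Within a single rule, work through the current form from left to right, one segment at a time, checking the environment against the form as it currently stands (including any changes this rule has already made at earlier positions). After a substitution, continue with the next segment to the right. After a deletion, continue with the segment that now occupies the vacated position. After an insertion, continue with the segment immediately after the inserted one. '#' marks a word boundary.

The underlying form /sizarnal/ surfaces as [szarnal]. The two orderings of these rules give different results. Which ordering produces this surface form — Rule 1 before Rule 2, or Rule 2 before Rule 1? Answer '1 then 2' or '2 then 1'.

Order 1 then 2:
  1 Syncope: [sizarnal] → [szarnal]
  2 Regressive Voicing Assimilation: [szarnal] → [zzarnal]
  result: [zzarnal]
Order 2 then 1:
  2 Regressive Voicing Assimilation: no change — [sizarnal]
  1 Syncope: [sizarnal] → [szarnal]
  result: [szarnal]

2 then 1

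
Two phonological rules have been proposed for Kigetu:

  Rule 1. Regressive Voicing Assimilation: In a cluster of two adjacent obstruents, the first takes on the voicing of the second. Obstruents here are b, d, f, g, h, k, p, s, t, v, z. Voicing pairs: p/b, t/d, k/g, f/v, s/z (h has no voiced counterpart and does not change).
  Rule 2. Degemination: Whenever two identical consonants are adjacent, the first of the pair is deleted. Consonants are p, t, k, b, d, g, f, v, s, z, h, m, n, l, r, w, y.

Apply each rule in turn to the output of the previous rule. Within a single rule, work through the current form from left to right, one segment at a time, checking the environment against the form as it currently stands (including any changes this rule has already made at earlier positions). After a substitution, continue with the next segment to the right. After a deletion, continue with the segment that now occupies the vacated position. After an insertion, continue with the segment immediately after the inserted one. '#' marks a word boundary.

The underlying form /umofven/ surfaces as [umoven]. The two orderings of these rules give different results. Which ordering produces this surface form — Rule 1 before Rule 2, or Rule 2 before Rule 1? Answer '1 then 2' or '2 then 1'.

1 then 2

Order 1 then 2:
  1 Regressive Voicing Assimilation: [umofven] → [umovven]
  2 Degemination: [umovven] → [umoven]
  result: [umoven]
Order 2 then 1:
  2 Degemination: no change — [umofven]
  1 Regressive Voicing Assimilation: [umofven] → [umovven]
  result: [umovven]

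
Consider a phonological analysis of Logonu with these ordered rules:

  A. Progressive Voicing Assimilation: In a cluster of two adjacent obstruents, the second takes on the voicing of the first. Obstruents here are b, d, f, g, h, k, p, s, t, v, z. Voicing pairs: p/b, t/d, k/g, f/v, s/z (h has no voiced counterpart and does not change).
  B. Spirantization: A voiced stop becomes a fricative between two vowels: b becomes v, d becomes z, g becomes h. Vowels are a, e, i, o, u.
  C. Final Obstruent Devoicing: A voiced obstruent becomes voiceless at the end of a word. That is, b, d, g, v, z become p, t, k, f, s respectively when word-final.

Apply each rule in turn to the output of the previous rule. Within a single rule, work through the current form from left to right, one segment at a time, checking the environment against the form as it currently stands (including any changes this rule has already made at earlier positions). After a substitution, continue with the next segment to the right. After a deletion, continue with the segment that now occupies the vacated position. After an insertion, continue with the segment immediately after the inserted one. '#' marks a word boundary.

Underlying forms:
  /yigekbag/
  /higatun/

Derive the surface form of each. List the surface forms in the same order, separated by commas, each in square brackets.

/yigekbag/:
  A Progressive Voicing Assimilation: [yigekbag] → [yigekpag]
  B Spirantization: [yigekpag] → [yihekpag]
  C Final Obstruent Devoicing: [yihekpag] → [yihekpak]
/higatun/:
  A Progressive Voicing Assimilation: no change — [higatun]
  B Spirantization: [higatun] → [hihatun]
  C Final Obstruent Devoicing: no change — [hihatun]

[yihekpak], [hihatun]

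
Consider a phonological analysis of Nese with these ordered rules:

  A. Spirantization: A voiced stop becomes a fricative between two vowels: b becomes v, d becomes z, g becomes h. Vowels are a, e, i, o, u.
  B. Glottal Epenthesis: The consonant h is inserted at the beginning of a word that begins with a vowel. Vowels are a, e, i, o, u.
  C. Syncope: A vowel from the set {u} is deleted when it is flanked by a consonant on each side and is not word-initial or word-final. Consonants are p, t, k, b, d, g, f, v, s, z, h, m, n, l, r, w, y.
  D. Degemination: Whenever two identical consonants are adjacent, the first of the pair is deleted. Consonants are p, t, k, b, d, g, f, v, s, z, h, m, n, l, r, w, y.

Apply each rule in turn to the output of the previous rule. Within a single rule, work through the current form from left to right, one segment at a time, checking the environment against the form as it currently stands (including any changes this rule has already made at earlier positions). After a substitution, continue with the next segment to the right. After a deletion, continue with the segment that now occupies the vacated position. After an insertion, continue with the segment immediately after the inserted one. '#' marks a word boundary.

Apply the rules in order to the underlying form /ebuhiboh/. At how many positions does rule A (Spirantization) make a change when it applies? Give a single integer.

A Spirantization: [ebuhiboh] → [evuhivoh]
B Glottal Epenthesis: [evuhivoh] → [hevuhivoh]
C Syncope: [hevuhivoh] → [hevhivoh]
D Degemination: no change — [hevhivoh]
Rule A changed 2 position(s).

2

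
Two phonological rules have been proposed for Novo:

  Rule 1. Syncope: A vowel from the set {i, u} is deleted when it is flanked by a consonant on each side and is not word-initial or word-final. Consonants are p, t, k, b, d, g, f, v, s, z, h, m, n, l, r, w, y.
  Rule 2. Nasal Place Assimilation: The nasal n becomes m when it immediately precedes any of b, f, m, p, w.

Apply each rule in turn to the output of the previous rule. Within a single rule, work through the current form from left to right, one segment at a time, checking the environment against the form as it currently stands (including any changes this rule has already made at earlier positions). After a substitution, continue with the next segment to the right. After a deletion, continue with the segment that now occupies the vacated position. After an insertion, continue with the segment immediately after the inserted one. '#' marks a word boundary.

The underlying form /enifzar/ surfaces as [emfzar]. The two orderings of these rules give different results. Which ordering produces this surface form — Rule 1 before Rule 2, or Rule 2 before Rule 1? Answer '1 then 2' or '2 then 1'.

Order 1 then 2:
  1 Syncope: [enifzar] → [enfzar]
  2 Nasal Place Assimilation: [enfzar] → [emfzar]
  result: [emfzar]
Order 2 then 1:
  2 Nasal Place Assimilation: no change — [enifzar]
  1 Syncope: [enifzar] → [enfzar]
  result: [enfzar]

1 then 2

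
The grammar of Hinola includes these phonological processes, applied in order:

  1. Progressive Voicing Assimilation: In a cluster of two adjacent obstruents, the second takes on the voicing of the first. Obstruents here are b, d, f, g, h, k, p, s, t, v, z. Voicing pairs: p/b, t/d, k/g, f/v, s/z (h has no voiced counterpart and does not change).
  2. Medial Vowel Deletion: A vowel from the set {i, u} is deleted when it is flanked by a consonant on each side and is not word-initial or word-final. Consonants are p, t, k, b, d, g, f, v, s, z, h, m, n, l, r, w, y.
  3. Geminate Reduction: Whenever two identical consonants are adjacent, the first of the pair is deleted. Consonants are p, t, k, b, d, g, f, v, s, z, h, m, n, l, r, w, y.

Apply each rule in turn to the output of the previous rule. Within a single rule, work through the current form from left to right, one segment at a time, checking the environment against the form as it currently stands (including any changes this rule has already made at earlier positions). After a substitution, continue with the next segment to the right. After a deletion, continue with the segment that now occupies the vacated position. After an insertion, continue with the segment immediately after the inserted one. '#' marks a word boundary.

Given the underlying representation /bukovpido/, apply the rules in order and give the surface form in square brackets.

[bkovbdo]

1 Progressive Voicing Assimilation: [bukovpido] → [bukovbido]
2 Medial Vowel Deletion: [bukovbido] → [bkovbdo]
3 Geminate Reduction: no change — [bkovbdo]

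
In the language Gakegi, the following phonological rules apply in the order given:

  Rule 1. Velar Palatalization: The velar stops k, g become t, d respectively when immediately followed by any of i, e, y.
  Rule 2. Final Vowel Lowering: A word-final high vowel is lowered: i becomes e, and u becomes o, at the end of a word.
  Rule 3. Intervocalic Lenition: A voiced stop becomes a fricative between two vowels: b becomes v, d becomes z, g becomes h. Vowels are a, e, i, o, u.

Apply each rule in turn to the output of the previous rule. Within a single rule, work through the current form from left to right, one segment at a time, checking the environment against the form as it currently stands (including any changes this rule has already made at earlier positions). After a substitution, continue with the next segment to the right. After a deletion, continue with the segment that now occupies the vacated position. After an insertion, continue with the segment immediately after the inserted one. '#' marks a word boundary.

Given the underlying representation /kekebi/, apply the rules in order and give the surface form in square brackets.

[teteve]

Rule 1 Velar Palatalization: [kekebi] → [tetebi]
Rule 2 Final Vowel Lowering: [tetebi] → [tetebe]
Rule 3 Intervocalic Lenition: [tetebe] → [teteve]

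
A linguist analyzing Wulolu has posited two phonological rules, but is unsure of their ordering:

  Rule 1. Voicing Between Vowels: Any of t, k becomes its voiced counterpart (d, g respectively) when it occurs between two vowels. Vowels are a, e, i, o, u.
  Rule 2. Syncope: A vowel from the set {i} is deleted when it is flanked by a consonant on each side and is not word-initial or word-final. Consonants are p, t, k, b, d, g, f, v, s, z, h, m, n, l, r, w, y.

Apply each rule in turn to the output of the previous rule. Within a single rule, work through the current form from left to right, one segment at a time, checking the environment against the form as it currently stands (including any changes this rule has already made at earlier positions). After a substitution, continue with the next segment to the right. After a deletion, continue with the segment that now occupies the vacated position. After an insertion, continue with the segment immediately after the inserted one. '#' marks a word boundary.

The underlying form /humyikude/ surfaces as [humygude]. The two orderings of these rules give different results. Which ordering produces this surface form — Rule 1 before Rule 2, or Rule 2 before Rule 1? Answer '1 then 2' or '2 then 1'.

1 then 2

Order 1 then 2:
  1 Voicing Between Vowels: [humyikude] → [humyigude]
  2 Syncope: [humyigude] → [humygude]
  result: [humygude]
Order 2 then 1:
  2 Syncope: [humyikude] → [humykude]
  1 Voicing Between Vowels: no change — [humykude]
  result: [humykude]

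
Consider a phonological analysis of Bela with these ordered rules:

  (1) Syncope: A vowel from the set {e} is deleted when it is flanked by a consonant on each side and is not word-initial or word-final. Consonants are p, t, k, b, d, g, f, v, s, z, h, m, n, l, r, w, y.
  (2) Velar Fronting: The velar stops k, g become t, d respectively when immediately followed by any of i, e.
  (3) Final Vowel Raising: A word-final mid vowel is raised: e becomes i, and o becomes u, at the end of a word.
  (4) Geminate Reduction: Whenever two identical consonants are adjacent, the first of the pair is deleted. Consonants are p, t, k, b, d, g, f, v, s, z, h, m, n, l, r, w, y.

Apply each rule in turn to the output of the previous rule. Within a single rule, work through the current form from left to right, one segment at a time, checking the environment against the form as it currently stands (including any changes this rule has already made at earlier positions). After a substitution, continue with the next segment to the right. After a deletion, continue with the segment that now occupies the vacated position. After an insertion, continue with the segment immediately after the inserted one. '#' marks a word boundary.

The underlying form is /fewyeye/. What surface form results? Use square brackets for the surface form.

[fwyi]

(1) Syncope: [fewyeye] → [fwyye]
(2) Velar Fronting: no change — [fwyye]
(3) Final Vowel Raising: [fwyye] → [fwyyi]
(4) Geminate Reduction: [fwyyi] → [fwyi]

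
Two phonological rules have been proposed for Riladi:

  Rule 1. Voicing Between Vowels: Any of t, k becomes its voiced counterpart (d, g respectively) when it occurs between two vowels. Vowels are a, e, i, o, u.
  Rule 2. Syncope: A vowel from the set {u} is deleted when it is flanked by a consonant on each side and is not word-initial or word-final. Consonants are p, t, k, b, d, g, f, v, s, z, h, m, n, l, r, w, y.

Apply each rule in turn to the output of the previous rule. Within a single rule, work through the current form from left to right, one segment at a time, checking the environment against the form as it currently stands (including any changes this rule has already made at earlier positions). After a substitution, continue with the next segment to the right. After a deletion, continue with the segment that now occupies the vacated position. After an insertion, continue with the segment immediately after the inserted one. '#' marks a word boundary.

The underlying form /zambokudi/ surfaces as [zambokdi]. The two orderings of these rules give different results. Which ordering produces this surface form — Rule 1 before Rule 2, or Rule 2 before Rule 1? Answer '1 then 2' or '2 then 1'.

2 then 1

Order 1 then 2:
  1 Voicing Between Vowels: [zambokudi] → [zambogudi]
  2 Syncope: [zambogudi] → [zambogdi]
  result: [zambogdi]
Order 2 then 1:
  2 Syncope: [zambokudi] → [zambokdi]
  1 Voicing Between Vowels: no change — [zambokdi]
  result: [zambokdi]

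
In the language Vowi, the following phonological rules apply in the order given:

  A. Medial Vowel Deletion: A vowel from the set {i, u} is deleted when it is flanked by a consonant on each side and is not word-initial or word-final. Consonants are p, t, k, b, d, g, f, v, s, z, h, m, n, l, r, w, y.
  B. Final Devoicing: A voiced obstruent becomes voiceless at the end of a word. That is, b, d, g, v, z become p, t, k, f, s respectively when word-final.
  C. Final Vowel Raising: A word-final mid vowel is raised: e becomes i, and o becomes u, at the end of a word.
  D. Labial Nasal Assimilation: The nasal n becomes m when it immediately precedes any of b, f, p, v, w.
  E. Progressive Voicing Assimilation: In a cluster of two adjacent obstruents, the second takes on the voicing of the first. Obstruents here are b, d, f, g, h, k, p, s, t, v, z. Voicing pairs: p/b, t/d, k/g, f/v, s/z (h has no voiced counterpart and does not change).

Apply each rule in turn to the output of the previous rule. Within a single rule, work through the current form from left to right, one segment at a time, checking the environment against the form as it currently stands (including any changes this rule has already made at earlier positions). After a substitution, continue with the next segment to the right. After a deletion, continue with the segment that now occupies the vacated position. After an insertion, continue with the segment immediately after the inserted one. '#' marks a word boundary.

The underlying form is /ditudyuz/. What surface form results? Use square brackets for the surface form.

[dddys]

A Medial Vowel Deletion: [ditudyuz] → [dtdyz]
B Final Devoicing: [dtdyz] → [dtdys]
C Final Vowel Raising: no change — [dtdys]
D Labial Nasal Assimilation: no change — [dtdys]
E Progressive Voicing Assimilation: [dtdys] → [dddys]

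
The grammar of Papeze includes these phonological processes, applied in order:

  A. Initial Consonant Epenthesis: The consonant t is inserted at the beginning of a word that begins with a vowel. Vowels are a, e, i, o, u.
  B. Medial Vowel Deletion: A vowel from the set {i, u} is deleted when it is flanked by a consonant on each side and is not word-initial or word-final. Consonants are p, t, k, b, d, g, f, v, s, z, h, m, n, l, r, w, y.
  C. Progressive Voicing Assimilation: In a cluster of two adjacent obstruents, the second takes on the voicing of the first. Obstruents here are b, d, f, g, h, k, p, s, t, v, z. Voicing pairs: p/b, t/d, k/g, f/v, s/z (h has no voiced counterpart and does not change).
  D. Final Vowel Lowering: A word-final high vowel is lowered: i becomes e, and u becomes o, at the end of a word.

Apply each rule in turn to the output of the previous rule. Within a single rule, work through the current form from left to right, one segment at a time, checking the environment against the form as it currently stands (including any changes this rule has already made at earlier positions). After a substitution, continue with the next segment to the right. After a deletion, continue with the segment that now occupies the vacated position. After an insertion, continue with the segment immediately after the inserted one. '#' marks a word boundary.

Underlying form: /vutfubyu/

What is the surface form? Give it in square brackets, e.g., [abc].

A Initial Consonant Epenthesis: no change — [vutfubyu]
B Medial Vowel Deletion: [vutfubyu] → [vtfbyu]
C Progressive Voicing Assimilation: [vtfbyu] → [vdvbyu]
D Final Vowel Lowering: [vdvbyu] → [vdvbyo]

[vdvbyo]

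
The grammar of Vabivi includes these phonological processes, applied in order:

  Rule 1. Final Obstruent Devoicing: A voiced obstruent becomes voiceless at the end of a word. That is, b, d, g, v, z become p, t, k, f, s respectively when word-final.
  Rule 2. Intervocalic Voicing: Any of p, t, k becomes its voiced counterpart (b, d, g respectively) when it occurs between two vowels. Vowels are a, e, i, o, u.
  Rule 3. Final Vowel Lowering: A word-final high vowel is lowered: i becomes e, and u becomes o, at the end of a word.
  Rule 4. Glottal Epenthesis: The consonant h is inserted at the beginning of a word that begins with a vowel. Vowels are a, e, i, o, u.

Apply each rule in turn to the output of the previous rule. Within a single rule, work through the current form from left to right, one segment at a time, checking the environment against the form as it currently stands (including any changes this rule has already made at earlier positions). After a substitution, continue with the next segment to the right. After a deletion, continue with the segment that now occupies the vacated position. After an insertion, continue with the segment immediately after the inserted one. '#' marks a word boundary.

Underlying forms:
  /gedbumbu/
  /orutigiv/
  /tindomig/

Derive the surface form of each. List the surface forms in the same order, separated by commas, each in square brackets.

[gedbumbo], [horudigif], [tindomik]

/gedbumbu/:
  Rule 1 Final Obstruent Devoicing: no change — [gedbumbu]
  Rule 2 Intervocalic Voicing: no change — [gedbumbu]
  Rule 3 Final Vowel Lowering: [gedbumbu] → [gedbumbo]
  Rule 4 Glottal Epenthesis: no change — [gedbumbo]
/orutigiv/:
  Rule 1 Final Obstruent Devoicing: [orutigiv] → [orutigif]
  Rule 2 Intervocalic Voicing: [orutigif] → [orudigif]
  Rule 3 Final Vowel Lowering: no change — [orudigif]
  Rule 4 Glottal Epenthesis: [orudigif] → [horudigif]
/tindomig/:
  Rule 1 Final Obstruent Devoicing: [tindomig] → [tindomik]
  Rule 2 Intervocalic Voicing: no change — [tindomik]
  Rule 3 Final Vowel Lowering: no change — [tindomik]
  Rule 4 Glottal Epenthesis: no change — [tindomik]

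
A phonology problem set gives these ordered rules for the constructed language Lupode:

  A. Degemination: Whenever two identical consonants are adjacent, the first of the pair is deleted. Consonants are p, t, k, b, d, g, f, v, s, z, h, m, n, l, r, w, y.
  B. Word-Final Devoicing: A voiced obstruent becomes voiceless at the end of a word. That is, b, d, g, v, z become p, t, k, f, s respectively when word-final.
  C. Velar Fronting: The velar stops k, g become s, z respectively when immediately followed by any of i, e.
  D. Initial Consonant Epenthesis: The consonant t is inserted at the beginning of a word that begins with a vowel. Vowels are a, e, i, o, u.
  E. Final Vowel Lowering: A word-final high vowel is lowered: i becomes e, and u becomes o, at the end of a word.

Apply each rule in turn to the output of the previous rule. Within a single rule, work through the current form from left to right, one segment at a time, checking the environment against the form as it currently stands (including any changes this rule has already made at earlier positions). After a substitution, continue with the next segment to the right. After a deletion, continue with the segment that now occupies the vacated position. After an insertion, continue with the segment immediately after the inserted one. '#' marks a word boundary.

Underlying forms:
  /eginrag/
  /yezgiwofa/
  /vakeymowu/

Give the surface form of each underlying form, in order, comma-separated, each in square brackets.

[tezinrak], [yezziwofa], [vaseymowo]

/eginrag/:
  A Degemination: no change — [eginrag]
  B Word-Final Devoicing: [eginrag] → [eginrak]
  C Velar Fronting: [eginrak] → [ezinrak]
  D Initial Consonant Epenthesis: [ezinrak] → [tezinrak]
  E Final Vowel Lowering: no change — [tezinrak]
/yezgiwofa/:
  A Degemination: no change — [yezgiwofa]
  B Word-Final Devoicing: no change — [yezgiwofa]
  C Velar Fronting: [yezgiwofa] → [yezziwofa]
  D Initial Consonant Epenthesis: no change — [yezziwofa]
  E Final Vowel Lowering: no change — [yezziwofa]
/vakeymowu/:
  A Degemination: no change — [vakeymowu]
  B Word-Final Devoicing: no change — [vakeymowu]
  C Velar Fronting: [vakeymowu] → [vaseymowu]
  D Initial Consonant Epenthesis: no change — [vaseymowu]
  E Final Vowel Lowering: [vaseymowu] → [vaseymowo]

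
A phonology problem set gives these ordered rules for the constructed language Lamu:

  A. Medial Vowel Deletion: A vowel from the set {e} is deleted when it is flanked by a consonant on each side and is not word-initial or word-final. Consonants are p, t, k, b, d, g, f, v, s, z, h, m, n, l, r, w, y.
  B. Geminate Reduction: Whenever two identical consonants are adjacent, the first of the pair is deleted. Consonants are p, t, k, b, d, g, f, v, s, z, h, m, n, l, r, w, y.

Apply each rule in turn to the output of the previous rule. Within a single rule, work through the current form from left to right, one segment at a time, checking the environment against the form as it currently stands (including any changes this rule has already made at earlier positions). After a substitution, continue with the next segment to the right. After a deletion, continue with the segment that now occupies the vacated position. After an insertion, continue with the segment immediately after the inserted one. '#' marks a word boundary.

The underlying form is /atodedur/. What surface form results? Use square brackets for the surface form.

A Medial Vowel Deletion: [atodedur] → [atoddur]
B Geminate Reduction: [atoddur] → [atodur]

[atodur]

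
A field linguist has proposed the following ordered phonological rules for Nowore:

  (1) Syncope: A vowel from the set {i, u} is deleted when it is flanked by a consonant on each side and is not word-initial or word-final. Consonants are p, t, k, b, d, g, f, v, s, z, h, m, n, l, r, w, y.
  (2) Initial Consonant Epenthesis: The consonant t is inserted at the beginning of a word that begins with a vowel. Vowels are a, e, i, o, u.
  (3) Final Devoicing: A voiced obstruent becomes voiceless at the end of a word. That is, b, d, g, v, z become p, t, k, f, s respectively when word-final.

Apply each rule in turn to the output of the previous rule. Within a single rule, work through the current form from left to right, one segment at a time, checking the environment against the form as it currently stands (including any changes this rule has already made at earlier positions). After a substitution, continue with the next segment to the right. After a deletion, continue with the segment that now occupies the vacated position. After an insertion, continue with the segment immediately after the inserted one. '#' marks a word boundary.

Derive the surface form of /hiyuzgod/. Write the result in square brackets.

[hyzgot]

(1) Syncope: [hiyuzgod] → [hyzgod]
(2) Initial Consonant Epenthesis: no change — [hyzgod]
(3) Final Devoicing: [hyzgod] → [hyzgot]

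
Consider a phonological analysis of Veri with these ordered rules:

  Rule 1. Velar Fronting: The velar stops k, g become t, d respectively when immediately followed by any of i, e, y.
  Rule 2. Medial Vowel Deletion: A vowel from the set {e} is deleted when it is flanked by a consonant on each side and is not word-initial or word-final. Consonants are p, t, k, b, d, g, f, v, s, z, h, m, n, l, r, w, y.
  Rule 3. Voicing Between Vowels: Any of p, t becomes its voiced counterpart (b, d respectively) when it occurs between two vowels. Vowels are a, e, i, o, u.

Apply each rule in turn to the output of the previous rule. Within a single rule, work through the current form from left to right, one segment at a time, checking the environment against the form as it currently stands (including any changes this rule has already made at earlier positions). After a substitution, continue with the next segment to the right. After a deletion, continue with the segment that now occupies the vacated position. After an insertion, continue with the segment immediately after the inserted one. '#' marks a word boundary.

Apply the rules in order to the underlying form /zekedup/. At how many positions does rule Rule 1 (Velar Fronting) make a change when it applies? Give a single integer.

1

Rule 1 Velar Fronting: [zekedup] → [zetedup]
Rule 2 Medial Vowel Deletion: [zetedup] → [ztdup]
Rule 3 Voicing Between Vowels: no change — [ztdup]
Rule Rule 1 changed 1 position(s).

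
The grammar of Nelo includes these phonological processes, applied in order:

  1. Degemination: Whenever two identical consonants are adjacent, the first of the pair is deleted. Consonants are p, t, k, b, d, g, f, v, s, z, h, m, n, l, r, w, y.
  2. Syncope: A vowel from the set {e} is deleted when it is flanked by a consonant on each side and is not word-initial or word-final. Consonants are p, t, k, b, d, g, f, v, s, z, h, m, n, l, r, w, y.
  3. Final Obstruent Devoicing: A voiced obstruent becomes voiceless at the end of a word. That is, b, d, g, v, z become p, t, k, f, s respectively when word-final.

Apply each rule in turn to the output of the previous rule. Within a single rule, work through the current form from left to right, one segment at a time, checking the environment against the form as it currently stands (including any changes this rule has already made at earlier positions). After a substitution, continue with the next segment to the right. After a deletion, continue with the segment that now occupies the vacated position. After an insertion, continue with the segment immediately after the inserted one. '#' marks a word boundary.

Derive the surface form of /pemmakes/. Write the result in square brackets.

1 Degemination: [pemmakes] → [pemakes]
2 Syncope: [pemakes] → [pmaks]
3 Final Obstruent Devoicing: no change — [pmaks]

[pmaks]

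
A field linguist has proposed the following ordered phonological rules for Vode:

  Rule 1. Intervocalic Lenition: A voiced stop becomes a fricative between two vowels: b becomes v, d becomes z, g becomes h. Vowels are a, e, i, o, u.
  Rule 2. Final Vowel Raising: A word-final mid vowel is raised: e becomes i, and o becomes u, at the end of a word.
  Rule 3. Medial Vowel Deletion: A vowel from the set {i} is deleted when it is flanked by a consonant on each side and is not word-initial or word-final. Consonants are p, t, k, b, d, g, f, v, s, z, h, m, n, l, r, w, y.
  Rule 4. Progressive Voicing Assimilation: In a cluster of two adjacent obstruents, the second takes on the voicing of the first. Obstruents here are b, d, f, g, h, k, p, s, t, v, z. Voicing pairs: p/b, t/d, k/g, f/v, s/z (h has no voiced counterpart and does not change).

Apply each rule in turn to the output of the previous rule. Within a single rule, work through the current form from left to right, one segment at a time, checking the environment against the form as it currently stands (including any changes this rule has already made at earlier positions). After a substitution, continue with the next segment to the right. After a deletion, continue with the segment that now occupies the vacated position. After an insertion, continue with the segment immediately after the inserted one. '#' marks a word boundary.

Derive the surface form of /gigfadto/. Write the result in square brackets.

Rule 1 Intervocalic Lenition: no change — [gigfadto]
Rule 2 Final Vowel Raising: [gigfadto] → [gigfadtu]
Rule 3 Medial Vowel Deletion: [gigfadtu] → [ggfadtu]
Rule 4 Progressive Voicing Assimilation: [ggfadtu] → [ggvaddu]

[ggvaddu]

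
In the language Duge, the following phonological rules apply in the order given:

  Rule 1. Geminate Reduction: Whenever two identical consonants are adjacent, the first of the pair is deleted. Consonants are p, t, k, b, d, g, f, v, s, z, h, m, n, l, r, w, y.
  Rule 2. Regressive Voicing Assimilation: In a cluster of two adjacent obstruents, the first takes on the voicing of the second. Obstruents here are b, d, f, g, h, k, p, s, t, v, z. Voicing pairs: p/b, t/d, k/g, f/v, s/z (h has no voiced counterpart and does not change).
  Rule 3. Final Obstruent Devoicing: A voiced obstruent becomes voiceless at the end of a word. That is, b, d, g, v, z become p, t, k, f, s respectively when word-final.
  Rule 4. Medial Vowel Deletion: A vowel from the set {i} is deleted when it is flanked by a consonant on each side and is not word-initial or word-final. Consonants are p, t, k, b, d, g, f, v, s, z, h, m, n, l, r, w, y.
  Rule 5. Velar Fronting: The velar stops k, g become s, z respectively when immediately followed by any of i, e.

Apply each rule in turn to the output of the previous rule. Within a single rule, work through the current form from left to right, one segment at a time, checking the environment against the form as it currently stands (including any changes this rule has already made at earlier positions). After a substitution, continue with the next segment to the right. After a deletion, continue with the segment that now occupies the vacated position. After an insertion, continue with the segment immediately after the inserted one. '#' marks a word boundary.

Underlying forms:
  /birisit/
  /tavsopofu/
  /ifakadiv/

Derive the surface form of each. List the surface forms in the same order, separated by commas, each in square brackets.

/birisit/:
  Rule 1 Geminate Reduction: no change — [birisit]
  Rule 2 Regressive Voicing Assimilation: no change — [birisit]
  Rule 3 Final Obstruent Devoicing: no change — [birisit]
  Rule 4 Medial Vowel Deletion: [birisit] → [brst]
  Rule 5 Velar Fronting: no change — [brst]
/tavsopofu/:
  Rule 1 Geminate Reduction: no change — [tavsopofu]
  Rule 2 Regressive Voicing Assimilation: [tavsopofu] → [tafsopofu]
  Rule 3 Final Obstruent Devoicing: no change — [tafsopofu]
  Rule 4 Medial Vowel Deletion: no change — [tafsopofu]
  Rule 5 Velar Fronting: no change — [tafsopofu]
/ifakadiv/:
  Rule 1 Geminate Reduction: no change — [ifakadiv]
  Rule 2 Regressive Voicing Assimilation: no change — [ifakadiv]
  Rule 3 Final Obstruent Devoicing: [ifakadiv] → [ifakadif]
  Rule 4 Medial Vowel Deletion: [ifakadif] → [ifakadf]
  Rule 5 Velar Fronting: no change — [ifakadf]

[brst], [tafsopofu], [ifakadf]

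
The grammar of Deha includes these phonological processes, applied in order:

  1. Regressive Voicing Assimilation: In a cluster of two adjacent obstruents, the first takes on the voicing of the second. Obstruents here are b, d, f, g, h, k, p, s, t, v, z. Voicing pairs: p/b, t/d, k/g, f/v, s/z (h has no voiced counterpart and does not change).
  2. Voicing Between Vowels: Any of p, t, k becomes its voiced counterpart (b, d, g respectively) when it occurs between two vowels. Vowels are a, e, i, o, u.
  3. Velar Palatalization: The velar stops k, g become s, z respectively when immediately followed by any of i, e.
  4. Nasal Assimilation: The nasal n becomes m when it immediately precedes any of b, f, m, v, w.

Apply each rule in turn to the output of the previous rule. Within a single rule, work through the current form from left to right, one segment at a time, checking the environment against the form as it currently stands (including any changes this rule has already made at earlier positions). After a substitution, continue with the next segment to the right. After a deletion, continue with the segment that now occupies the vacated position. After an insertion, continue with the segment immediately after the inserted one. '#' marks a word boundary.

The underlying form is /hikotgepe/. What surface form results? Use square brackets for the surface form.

[higodzebe]

1 Regressive Voicing Assimilation: [hikotgepe] → [hikodgepe]
2 Voicing Between Vowels: [hikodgepe] → [higodgebe]
3 Velar Palatalization: [higodgebe] → [higodzebe]
4 Nasal Assimilation: no change — [higodzebe]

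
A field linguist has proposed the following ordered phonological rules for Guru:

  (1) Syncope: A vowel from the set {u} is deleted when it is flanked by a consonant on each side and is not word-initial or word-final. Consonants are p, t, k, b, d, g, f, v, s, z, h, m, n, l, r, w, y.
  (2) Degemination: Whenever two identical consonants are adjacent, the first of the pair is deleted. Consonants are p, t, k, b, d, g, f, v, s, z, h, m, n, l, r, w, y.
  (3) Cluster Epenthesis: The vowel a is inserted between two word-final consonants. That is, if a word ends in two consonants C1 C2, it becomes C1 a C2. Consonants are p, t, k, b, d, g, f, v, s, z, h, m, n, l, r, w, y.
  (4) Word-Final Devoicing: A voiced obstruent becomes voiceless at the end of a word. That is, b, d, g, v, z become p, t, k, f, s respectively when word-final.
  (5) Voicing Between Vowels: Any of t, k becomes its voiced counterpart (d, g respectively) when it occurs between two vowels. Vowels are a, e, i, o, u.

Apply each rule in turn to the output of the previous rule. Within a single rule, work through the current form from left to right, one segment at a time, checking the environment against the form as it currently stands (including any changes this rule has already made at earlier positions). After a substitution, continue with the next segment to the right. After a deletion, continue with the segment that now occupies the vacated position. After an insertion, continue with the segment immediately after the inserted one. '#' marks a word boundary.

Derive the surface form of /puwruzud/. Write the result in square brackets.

(1) Syncope: [puwruzud] → [pwrzd]
(2) Degemination: no change — [pwrzd]
(3) Cluster Epenthesis: [pwrzd] → [pwrzad]
(4) Word-Final Devoicing: [pwrzad] → [pwrzat]
(5) Voicing Between Vowels: no change — [pwrzat]

[pwrzat]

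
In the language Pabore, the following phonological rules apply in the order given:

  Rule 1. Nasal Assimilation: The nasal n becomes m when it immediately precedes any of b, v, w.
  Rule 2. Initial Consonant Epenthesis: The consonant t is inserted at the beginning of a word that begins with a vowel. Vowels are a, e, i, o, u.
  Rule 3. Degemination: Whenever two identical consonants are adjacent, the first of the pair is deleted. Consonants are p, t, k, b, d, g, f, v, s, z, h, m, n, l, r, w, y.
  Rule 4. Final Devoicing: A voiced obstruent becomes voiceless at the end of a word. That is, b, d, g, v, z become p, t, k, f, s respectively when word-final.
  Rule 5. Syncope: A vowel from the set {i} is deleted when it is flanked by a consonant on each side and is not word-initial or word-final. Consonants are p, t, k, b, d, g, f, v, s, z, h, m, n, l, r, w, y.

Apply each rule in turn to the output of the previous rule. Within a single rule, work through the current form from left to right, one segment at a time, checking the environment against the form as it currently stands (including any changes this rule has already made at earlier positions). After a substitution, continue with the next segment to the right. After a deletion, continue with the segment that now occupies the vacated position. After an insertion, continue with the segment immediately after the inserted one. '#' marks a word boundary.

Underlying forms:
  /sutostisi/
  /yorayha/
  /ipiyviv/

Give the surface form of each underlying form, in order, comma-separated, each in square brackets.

/sutostisi/:
  Rule 1 Nasal Assimilation: no change — [sutostisi]
  Rule 2 Initial Consonant Epenthesis: no change — [sutostisi]
  Rule 3 Degemination: no change — [sutostisi]
  Rule 4 Final Devoicing: no change — [sutostisi]
  Rule 5 Syncope: [sutostisi] → [sutostsi]
/yorayha/:
  Rule 1 Nasal Assimilation: no change — [yorayha]
  Rule 2 Initial Consonant Epenthesis: no change — [yorayha]
  Rule 3 Degemination: no change — [yorayha]
  Rule 4 Final Devoicing: no change — [yorayha]
  Rule 5 Syncope: no change — [yorayha]
/ipiyviv/:
  Rule 1 Nasal Assimilation: no change — [ipiyviv]
  Rule 2 Initial Consonant Epenthesis: [ipiyviv] → [tipiyviv]
  Rule 3 Degemination: no change — [tipiyviv]
  Rule 4 Final Devoicing: [tipiyviv] → [tipiyvif]
  Rule 5 Syncope: [tipiyvif] → [tpyvf]

[sutostsi], [yorayha], [tpyvf]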